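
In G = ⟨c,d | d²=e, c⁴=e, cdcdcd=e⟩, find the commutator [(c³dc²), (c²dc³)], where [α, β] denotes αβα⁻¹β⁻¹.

[(c³dc²), (c²dc³)] = (c³dc²)·(c²dc³)·(c³dc²)⁻¹·(c²dc³)⁻¹.
  (c³dc²) · (c²dc³) = c²
  (c²) · (c²dc) = dc
  (dc) · (cdc²) = c²dc²d

Answer: c²dc²d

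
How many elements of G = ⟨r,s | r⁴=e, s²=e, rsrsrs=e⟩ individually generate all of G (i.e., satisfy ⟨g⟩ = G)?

⟨g⟩ = G would require ord(g) = |G| = 24, but the maximum element order in G is 4 < 24. So G is not cyclic and no single element generates it: the count is 0.

Answer: 0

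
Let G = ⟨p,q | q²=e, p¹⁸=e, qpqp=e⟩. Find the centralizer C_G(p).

⟨p⟩ ⊆ C_G(p) since powers of p commute with p; so |C_G(p)| ≥ |⟨p⟩| = 18.
By orbit–stabilizer, |C_G(p)| = |G| / |conj. class of p| = 36 / 2 = 18.
The 18 elements commuting with p are {e, p, p², p³, p⁴, p⁵, p⁶, p⁷, p⁸, p⁹, p¹⁰, p¹¹, p¹², p¹³, p¹⁴, p¹⁵, p¹⁶, p¹⁷}.

Answer: {e, p, p², p³, p⁴, p⁵, p⁶, p⁷, p⁸, p⁹, p¹⁰, p¹¹, p¹², p¹³, p¹⁴, p¹⁵, p¹⁶, p¹⁷}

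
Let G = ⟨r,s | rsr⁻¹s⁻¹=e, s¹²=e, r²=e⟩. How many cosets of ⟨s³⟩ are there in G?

First find ord(s³) by computing successive powers:
  (s³)¹ = s³, (s³)² = s⁶, (s³)³ = s⁹, (s³)⁴ = e.
So |⟨s³⟩| = ord(s³) = 4. With |G| = 24, by Lagrange [G : ⟨s³⟩] = 24/4 = 6.

Answer: 6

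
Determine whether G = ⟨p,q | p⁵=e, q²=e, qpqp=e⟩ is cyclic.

Every cyclic group is abelian. But p·q = pq while q·p = p⁴q, so p·q ≠ q·p and G is not abelian. Hence G is not cyclic.

Answer: No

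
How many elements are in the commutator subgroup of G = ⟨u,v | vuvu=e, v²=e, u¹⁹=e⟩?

G' = [G, G] is generated by all commutators. The generator-pair commutators are: [u, v] = u².
The subgroup they normally generate is {e, u, u², u³, u⁴, u⁵, u⁶, u⁷, u⁸, u⁹, u¹⁰, u¹¹, u¹², u¹³, u¹⁴, u¹⁵, u¹⁶, u¹⁷, u¹⁸}, of order 19.
Check: |G/G'| = 38/19 = 2 is the order of the abelianisation.

Answer: 19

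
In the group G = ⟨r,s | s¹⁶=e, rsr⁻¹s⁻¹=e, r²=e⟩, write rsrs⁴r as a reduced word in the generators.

Multiply left to right, reducing at each step:
  r · s = rs
  (rs) · r = s
  s · s⁴ = s⁵
  (s⁵) · r = rs⁵

Answer: rs⁵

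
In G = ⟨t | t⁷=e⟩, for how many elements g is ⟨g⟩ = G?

G is cyclic of order 7. An element generates G iff its order is 7, and a cyclic group of order 7 has exactly φ(7) = 6 such elements.

Answer: 6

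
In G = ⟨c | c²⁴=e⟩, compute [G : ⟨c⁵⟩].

First find ord(c⁵) by computing successive powers:
  (c⁵)¹ = c⁵, (c⁵)² = c¹⁰, (c⁵)³ = c¹⁵, (c⁵)⁴ = c²⁰, (c⁵)⁵ = c, (c⁵)⁶ = c⁶, (c⁵)⁷ = c¹¹, (c⁵)⁸ = c¹⁶, (c⁵)⁹ = c²¹, (c⁵)¹⁰ = c², (c⁵)¹¹ = c⁷, (c⁵)¹² = c¹², (c⁵)¹³ = c¹⁷, (c⁵)¹⁴ = c²², (c⁵)¹⁵ = c³, (c⁵)¹⁶ = c⁸, (c⁵)¹⁷ = c¹³, (c⁵)¹⁸ = c¹⁸, (c⁵)¹⁹ = c²³, (c⁵)²⁰ = c⁴, (c⁵)²¹ = c⁹, (c⁵)²² = c¹⁴, (c⁵)²³ = c¹⁹, (c⁵)²⁴ = e.
So |⟨c⁵⟩| = ord(c⁵) = 24. With |G| = 24, by Lagrange [G : ⟨c⁵⟩] = 24/24 = 1.

Answer: 1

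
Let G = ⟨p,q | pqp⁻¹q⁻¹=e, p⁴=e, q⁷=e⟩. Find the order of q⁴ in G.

Compute successive powers until reaching e:
  (q⁴)¹ = q⁴, (q⁴)² = q, (q⁴)³ = q⁵, (q⁴)⁴ = q², (q⁴)⁵ = q⁶, (q⁴)⁶ = q³, (q⁴)⁷ = e.
The smallest positive k with (q⁴)ᵏ = e is 7.

Answer: 7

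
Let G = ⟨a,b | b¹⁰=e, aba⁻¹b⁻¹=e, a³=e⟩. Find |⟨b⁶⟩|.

|⟨b⁶⟩| equals the order of b⁶. Compute successive powers until reaching e:
  (b⁶)¹ = b⁶, (b⁶)² = b², (b⁶)³ = b⁸, (b⁶)⁴ = b⁴, (b⁶)⁵ = e.
The smallest positive k with (b⁶)ᵏ = e is 5, so |⟨b⁶⟩| = 5.

Answer: 5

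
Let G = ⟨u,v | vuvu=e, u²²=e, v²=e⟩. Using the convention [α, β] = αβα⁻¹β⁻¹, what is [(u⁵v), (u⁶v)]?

[(u⁵v), (u⁶v)] = (u⁵v)·(u⁶v)·(u⁵v)⁻¹·(u⁶v)⁻¹.
  (u⁵v) · (u⁶v) = u²¹
  (u²¹) · (u⁵v) = u⁴v
  (u⁴v) · (u⁶v) = u²⁰

Answer: u²⁰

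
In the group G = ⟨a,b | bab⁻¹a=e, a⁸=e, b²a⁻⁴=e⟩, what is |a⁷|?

Compute successive powers until reaching e:
  (a⁷)¹ = a⁷, (a⁷)² = a⁶, (a⁷)³ = a⁵, (a⁷)⁴ = a⁴, (a⁷)⁵ = a³, (a⁷)⁶ = a², (a⁷)⁷ = a, (a⁷)⁸ = e.
The smallest positive k with (a⁷)ᵏ = e is 8.

Answer: 8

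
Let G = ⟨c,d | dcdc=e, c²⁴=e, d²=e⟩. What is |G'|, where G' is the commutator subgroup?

G' = [G, G] is generated by all commutators. The generator-pair commutators are: [c, d] = c².
The subgroup they normally generate is {e, c², c⁴, c⁶, c⁸, c¹⁰, c¹², c¹⁴, c¹⁶, c¹⁸, c²⁰, c²²}, of order 12.
Check: |G/G'| = 48/12 = 4 is the order of the abelianisation.

Answer: 12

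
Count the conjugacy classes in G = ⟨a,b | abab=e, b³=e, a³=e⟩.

The conjugacy classes (representative and size) are:
  [e] (size 1), [ba²] (size 4), [b²a] (size 4), [a²b²] (size 3).
Class equation: 1 + 4 + 4 + 3 = 12 = |G|. So G has 4 conjugacy classes.

Answer: 4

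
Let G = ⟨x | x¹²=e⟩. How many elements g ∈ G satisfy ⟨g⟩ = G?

G is cyclic of order 12. An element generates G iff its order is 12, and a cyclic group of order 12 has exactly φ(12) = 4 such elements.

Answer: 4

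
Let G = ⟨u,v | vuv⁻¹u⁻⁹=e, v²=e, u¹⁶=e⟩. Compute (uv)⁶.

Compute successive powers of (uv), reducing at each step:
  (uv)²: (uv) · u = u¹⁰v;   (u¹⁰v) · v = u¹⁰
  (uv)³: (u¹⁰) · u = u¹¹;   (u¹¹) · v = u¹¹v
  (uv)⁴: (u¹¹v) · u = u⁴v;   (u⁴v) · v = u⁴
  (uv)⁵: (u⁴) · u = u⁵;   (u⁵) · v = u⁵v
  (uv)⁶: (u⁵v) · u = u¹⁴v;   (u¹⁴v) · v = u¹⁴

Answer: u¹⁴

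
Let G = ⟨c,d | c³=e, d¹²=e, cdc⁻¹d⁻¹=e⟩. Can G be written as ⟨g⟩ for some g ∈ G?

|G| = 36, but the maximum element order in G is 12 < 36. No single element generates all of G, so G is not cyclic.

Answer: No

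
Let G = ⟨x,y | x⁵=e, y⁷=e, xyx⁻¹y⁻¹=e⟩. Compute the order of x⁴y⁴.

Compute successive powers until reaching e:
  (x⁴y⁴)¹ = x⁴y⁴, (x⁴y⁴)² = x³y, (x⁴y⁴)³ = x²y⁵, (x⁴y⁴)⁴ = xy², (x⁴y⁴)⁵ = y⁶, (x⁴y⁴)⁶ = x⁴y³, (x⁴y⁴)⁷ = x³, (x⁴y⁴)⁸ = x²y⁴, (x⁴y⁴)⁹ = xy, (x⁴y⁴)¹⁰ = y⁵, (x⁴y⁴)¹¹ = x⁴y², (x⁴y⁴)¹² = x³y⁶, (x⁴y⁴)¹³ = x²y³, (x⁴y⁴)¹⁴ = x, (x⁴y⁴)¹⁵ = y⁴, (x⁴y⁴)¹⁶ = x⁴y, (x⁴y⁴)¹⁷ = x³y⁵, (x⁴y⁴)¹⁸ = x²y², (x⁴y⁴)¹⁹ = xy⁶, (x⁴y⁴)²⁰ = y³, (x⁴y⁴)²¹ = x⁴, (x⁴y⁴)²² = x³y⁴, (x⁴y⁴)²³ = x²y, (x⁴y⁴)²⁴ = xy⁵, (x⁴y⁴)²⁵ = y², (x⁴y⁴)²⁶ = x⁴y⁶, (x⁴y⁴)²⁷ = x³y³, (x⁴y⁴)²⁸ = x², (x⁴y⁴)²⁹ = xy⁴, (x⁴y⁴)³⁰ = y, (x⁴y⁴)³¹ = x⁴y⁵, (x⁴y⁴)³² = x³y², (x⁴y⁴)³³ = x²y⁶, (x⁴y⁴)³⁴ = xy³, (x⁴y⁴)³⁵ = e.
The smallest positive k with (x⁴y⁴)ᵏ = e is 35.

Answer: 35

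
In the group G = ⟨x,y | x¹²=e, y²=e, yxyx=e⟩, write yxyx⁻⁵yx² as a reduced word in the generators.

Multiply left to right, reducing at each step:
  y · x = x¹¹y
  (x¹¹y) · y = x¹¹
  (x¹¹) · x⁻⁵ = x⁶
  (x⁶) · y = x⁶y
  (x⁶y) · x² = x⁴y

Answer: x⁴y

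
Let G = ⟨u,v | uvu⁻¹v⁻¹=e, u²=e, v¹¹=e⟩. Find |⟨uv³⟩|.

|⟨uv³⟩| equals the order of uv³. Compute successive powers until reaching e:
  (uv³)¹ = uv³, (uv³)² = v⁶, (uv³)³ = uv⁹, (uv³)⁴ = v, (uv³)⁵ = uv⁴, (uv³)⁶ = v⁷, (uv³)⁷ = uv¹⁰, (uv³)⁸ = v², (uv³)⁹ = uv⁵, (uv³)¹⁰ = v⁸, (uv³)¹¹ = u, (uv³)¹² = v³, (uv³)¹³ = uv⁶, (uv³)¹⁴ = v⁹, (uv³)¹⁵ = uv, (uv³)¹⁶ = v⁴, (uv³)¹⁷ = uv⁷, (uv³)¹⁸ = v¹⁰, (uv³)¹⁹ = uv², (uv³)²⁰ = v⁵, (uv³)²¹ = uv⁸, (uv³)²² = e.
The smallest positive k with (uv³)ᵏ = e is 22, so |⟨uv³⟩| = 22.

Answer: 22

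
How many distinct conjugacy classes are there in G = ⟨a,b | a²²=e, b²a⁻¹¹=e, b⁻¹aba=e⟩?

The conjugacy classes (representative and size) are:
  [e] (size 1), [a²¹] (size 2), [a²] (size 2), [a³] (size 2), [a¹⁸] (size 2), [a¹⁷] (size 2), [a⁶] (size 2), [a⁷] (size 2), [a⁸] (size 2), [a¹³] (size 2), [a¹²] (size 2), [a¹¹] (size 1), [a¹⁰b] (size 11), [a⁷b] (size 11).
Class equation: 1 + 2 + 2 + 2 + 2 + 2 + 2 + 2 + 2 + 2 + 2 + 1 + 11 + 11 = 44 = |G|. So G has 14 conjugacy classes.

Answer: 14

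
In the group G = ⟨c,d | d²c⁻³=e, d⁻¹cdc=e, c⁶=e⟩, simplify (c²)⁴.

Compute successive powers of (c²), reducing at each step:
  (c²)²: (c²) · c² = c⁴
  (c²)³: (c⁴) · c² = e
  (c²)⁴: e · c² = c²

Answer: c²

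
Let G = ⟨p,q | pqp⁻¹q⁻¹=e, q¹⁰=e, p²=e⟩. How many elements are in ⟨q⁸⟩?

|⟨q⁸⟩| equals the order of q⁸. Compute successive powers until reaching e:
  (q⁸)¹ = q⁸, (q⁸)² = q⁶, (q⁸)³ = q⁴, (q⁸)⁴ = q², (q⁸)⁵ = e.
The smallest positive k with (q⁸)ᵏ = e is 5, so |⟨q⁸⟩| = 5.

Answer: 5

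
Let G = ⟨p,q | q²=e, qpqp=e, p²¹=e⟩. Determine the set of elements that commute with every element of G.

An element z ∈ Z(G) iff z commutes with every generator.
For example e is central: e·p = p = p·e; e·q = q = q·e.
Whereas p ∉ Z(G) since p·q = pq ≠ p²⁰q = q·p.
Checking each of the 42 elements this way gives Z(G) = {e}, of order 1.

Answer: {e}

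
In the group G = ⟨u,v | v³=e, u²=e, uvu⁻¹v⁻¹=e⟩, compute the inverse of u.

The order of u is 2 (smallest k with uᵏ = e), so u⁻¹ = u¹ = u.
Check: u · u → u · u = e, giving e as required.

Answer: u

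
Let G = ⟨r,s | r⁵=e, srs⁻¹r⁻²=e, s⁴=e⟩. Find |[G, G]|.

G' = [G, G] is generated by all commutators. The generator-pair commutators are: [r, s] = r⁴.
The subgroup they normally generate is {e, r, r², r³, r⁴}, of order 5.
Check: |G/G'| = 20/5 = 4 is the order of the abelianisation.

Answer: 5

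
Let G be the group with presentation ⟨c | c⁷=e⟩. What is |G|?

G is generated by a single element, so G is cyclic. The relator gives c⁷ = e and no smaller power is forced to be e, so the 7 powers {c, e, c², c³, c⁴, c⁵, c⁶} are distinct. Hence |G| = 7.

Answer: 7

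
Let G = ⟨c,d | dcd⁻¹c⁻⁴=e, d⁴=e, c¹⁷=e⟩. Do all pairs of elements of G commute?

c·d = cd but d·c = c⁴d, so c·d ≠ d·c and G is not abelian.

Answer: No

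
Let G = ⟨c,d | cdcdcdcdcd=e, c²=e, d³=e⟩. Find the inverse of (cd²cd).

The order of (cd²cd) is 5 (smallest k with (cd²cd)ᵏ = e), so (cd²cd)⁻¹ = (cd²cd)⁴ = d²cdc.
Check: (cd²cd) · (d²cdc) → (cd²cd) · d² = cd²c;   (cd²c) · c = cd²;   (cd²) · d = c;   c · c = e, giving e as required.

Answer: d²cdc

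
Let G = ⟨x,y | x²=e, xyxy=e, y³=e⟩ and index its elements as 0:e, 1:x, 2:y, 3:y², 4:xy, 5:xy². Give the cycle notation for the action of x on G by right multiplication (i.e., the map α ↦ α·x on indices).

(0 1)(2 5)(3 4)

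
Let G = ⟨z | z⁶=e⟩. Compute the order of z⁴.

Compute successive powers until reaching e:
  (z⁴)¹ = z⁴, (z⁴)² = z², (z⁴)³ = e.
The smallest positive k with (z⁴)ᵏ = e is 3.

Answer: 3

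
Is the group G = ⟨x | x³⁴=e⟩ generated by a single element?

|G| = 34. The element x has order 34 (its powers give 34 distinct elements), so ⟨x⟩ = G and G is cyclic.

Answer: Yes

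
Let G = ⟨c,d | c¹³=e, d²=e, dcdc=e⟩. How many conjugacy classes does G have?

The conjugacy classes (representative and size) are:
  [e] (size 1), [c¹²] (size 2), [c¹¹] (size 2), [c³] (size 2), [c⁴] (size 2), [c⁸] (size 2), [c⁶] (size 2), [d] (size 13).
Class equation: 1 + 2 + 2 + 2 + 2 + 2 + 2 + 13 = 26 = |G|. So G has 8 conjugacy classes.

Answer: 8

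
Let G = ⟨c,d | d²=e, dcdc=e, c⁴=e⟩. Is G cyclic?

Every cyclic group is abelian. But c·d = cd while d·c = c³d, so c·d ≠ d·c and G is not abelian. Hence G is not cyclic.

Answer: No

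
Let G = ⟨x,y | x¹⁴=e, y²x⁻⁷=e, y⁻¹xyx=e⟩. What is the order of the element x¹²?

Compute successive powers until reaching e:
  (x¹²)¹ = x¹², (x¹²)² = x¹⁰, (x¹²)³ = x⁸, (x¹²)⁴ = x⁶, (x¹²)⁵ = x⁴, (x¹²)⁶ = x², (x¹²)⁷ = e.
The smallest positive k with (x¹²)ᵏ = e is 7.

Answer: 7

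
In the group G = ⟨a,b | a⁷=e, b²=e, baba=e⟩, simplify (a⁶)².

Compute successive powers of (a⁶), reducing at each step:
  (a⁶)²: (a⁶) · a⁶ = a⁵

Answer: a⁵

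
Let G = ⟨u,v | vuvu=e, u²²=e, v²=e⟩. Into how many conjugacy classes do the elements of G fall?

The conjugacy classes (representative and size) are:
  [e] (size 1), [u] (size 2), [u²] (size 2), [u¹⁹] (size 2), [u⁴] (size 2), [u⁵] (size 2), [u⁶] (size 2), [u⁷] (size 2), [u⁸] (size 2), [u¹³] (size 2), [u¹⁰] (size 2), [u¹¹] (size 1), [u⁶v] (size 11), [uv] (size 11).
Class equation: 1 + 2 + 2 + 2 + 2 + 2 + 2 + 2 + 2 + 2 + 2 + 1 + 11 + 11 = 44 = |G|. So G has 14 conjugacy classes.

Answer: 14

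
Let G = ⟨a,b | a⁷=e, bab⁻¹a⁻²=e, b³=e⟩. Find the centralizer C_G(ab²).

⟨ab²⟩ ⊆ C_G(ab²) since powers of ab² commute with ab²; so |C_G(ab²)| ≥ |⟨ab²⟩| = 3.
By orbit–stabilizer, |C_G(ab²)| = |G| / |conj. class of ab²| = 21 / 7 = 3.
The 3 elements commuting with ab² are {e, ab², a⁵b}.

Answer: {e, ab², a⁵b}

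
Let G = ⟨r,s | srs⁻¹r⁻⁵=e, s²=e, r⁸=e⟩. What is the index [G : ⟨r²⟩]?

First find ord(r²) by computing successive powers:
  (r²)¹ = r², (r²)² = r⁴, (r²)³ = r⁶, (r²)⁴ = e.
So |⟨r²⟩| = ord(r²) = 4. With |G| = 16, by Lagrange [G : ⟨r²⟩] = 16/4 = 4.

Answer: 4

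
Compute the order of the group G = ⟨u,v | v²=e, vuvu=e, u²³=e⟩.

Enumerate words in the generators, reducing via the relations: the distinct elements are
  {e, u, v, uv, u², u³, u⁴, u⁵, u⁶, u⁷, u⁸, u⁹, u²v, u²², u²¹, u²⁰, u³v, u¹², u¹³, u¹¹, u¹⁰, u¹⁴, u¹⁵, u¹⁶, u¹⁷, u¹⁸, u¹⁹, u⁴v, u⁵v, u⁶v, u⁷v, u⁸v, u⁹v, u²²v, u²¹v, u²⁰v, u¹²v, u¹³v, u¹¹v, u¹⁰v, u¹⁴v, u¹⁵v, u¹⁶v, u¹⁷v, u¹⁸v, u¹⁹v}.
No further products give new elements, so |G| = 46.

Answer: 46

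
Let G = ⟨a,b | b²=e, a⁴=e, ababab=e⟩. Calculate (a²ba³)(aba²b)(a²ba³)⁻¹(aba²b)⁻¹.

[(a²ba³), (aba²b)] = (a²ba³)·(aba²b)·(a²ba³)⁻¹·(aba²b)⁻¹.
  (a²ba³) · (aba²b) = b
  b · (aba²) = a³ba
  (a³ba) · (aba²b) = aba²

Answer: aba²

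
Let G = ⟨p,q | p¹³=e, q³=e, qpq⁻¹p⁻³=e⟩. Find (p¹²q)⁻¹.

The order of (p¹²q) is 3 (smallest k with (p¹²q)ᵏ = e), so (p¹²q)⁻¹ = (p¹²q)² = p⁹q².
Check: (p¹²q) · (p⁹q²) → (p¹²q) · p⁹ = q;   q · q² = e, giving e as required.

Answer: p⁹q²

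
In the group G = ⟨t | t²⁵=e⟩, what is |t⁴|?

Compute successive powers until reaching e:
  (t⁴)¹ = t⁴, (t⁴)² = t⁸, (t⁴)³ = t¹², (t⁴)⁴ = t¹⁶, (t⁴)⁵ = t²⁰, (t⁴)⁶ = t²⁴, (t⁴)⁷ = t³, (t⁴)⁸ = t⁷, (t⁴)⁹ = t¹¹, (t⁴)¹⁰ = t¹⁵, (t⁴)¹¹ = t¹⁹, (t⁴)¹² = t²³, (t⁴)¹³ = t², (t⁴)¹⁴ = t⁶, (t⁴)¹⁵ = t¹⁰, (t⁴)¹⁶ = t¹⁴, (t⁴)¹⁷ = t¹⁸, (t⁴)¹⁸ = t²², (t⁴)¹⁹ = t, (t⁴)²⁰ = t⁵, (t⁴)²¹ = t⁹, (t⁴)²² = t¹³, (t⁴)²³ = t¹⁷, (t⁴)²⁴ = t²¹, (t⁴)²⁵ = e.
The smallest positive k with (t⁴)ᵏ = e is 25.

Answer: 25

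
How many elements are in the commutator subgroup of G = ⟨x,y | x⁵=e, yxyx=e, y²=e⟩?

G' = [G, G] is generated by all commutators. The generator-pair commutators are: [x, y] = x².
The subgroup they normally generate is {e, x, x², x³, x⁴}, of order 5.
Check: |G/G'| = 10/5 = 2 is the order of the abelianisation.

Answer: 5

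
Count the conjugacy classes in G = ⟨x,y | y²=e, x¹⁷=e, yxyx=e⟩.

The conjugacy classes (representative and size) are:
  [e] (size 1), [x¹⁶] (size 2), [x²] (size 2), [x³] (size 2), [x¹³] (size 2), [x¹²] (size 2), [x⁶] (size 2), [x¹⁰] (size 2), [x⁹] (size 2), [x⁷y] (size 17).
Class equation: 1 + 2 + 2 + 2 + 2 + 2 + 2 + 2 + 2 + 17 = 34 = |G|. So G has 10 conjugacy classes.

Answer: 10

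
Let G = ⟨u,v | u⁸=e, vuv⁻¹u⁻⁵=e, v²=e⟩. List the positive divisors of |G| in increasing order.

|G| = 16 = 2⁴. By Lagrange's theorem the order of any subgroup divides 16; the divisors of 16 are 1, 2, 4, 8, 16.

Answer: 1, 2, 4, 8, 16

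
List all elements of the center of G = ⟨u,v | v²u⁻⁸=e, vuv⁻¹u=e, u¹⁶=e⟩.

An element z ∈ Z(G) iff z commutes with every generator.
For example u⁸ is central: (u⁸)·u = u⁹ = u·(u⁸); (u⁸)·v = v⁻¹ = v·(u⁸).
Whereas u ∉ Z(G) since u·v = uv ≠ u⁷v⁻¹ = v·u.
Checking each of the 32 elements this way gives Z(G) = {e, u⁸}, of order 2.

Answer: {e, u⁸}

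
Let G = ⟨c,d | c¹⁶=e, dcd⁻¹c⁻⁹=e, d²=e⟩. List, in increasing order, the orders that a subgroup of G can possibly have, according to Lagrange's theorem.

|G| = 32 = 2⁵. By Lagrange's theorem the order of any subgroup divides 32; the divisors of 32 are 1, 2, 4, 8, 16, 32.

Answer: 1, 2, 4, 8, 16, 32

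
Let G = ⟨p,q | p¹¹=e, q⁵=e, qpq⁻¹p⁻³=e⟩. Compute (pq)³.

Compute successive powers of (pq), reducing at each step:
  (pq)²: (pq) · p = p⁴q;   (p⁴q) · q = p⁴q²
  (pq)³: (p⁴q²) · p = p²q²;   (p²q²) · q = p²q³

Answer: p²q³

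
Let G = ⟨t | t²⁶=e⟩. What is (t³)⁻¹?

The order of (t³) is 26 (smallest k with (t³)ᵏ = e), so (t³)⁻¹ = (t³)²⁵ = t²³.
Check: (t³) · (t²³) → (t³) · t²³ = e, giving e as required.

Answer: t²³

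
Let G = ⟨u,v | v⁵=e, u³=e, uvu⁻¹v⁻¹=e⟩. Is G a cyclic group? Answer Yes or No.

|G| = 15. The element uv has order 15 (its powers give 15 distinct elements), so ⟨uv⟩ = G and G is cyclic.

Answer: Yes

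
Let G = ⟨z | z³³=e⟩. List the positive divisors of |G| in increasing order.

|G| = 33 = 3 · 11. By Lagrange's theorem the order of any subgroup divides 33; the divisors of 33 are 1, 3, 11, 33.

Answer: 1, 3, 11, 33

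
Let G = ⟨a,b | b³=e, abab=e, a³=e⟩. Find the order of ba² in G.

Compute successive powers until reaching e:
  (ba²)¹ = ba², (ba²)² = ab², (ba²)³ = e.
The smallest positive k with (ba²)ᵏ = e is 3.

Answer: 3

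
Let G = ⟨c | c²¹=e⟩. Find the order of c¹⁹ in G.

Compute successive powers until reaching e:
  (c¹⁹)¹ = c¹⁹, (c¹⁹)² = c¹⁷, (c¹⁹)³ = c¹⁵, (c¹⁹)⁴ = c¹³, (c¹⁹)⁵ = c¹¹, (c¹⁹)⁶ = c⁹, (c¹⁹)⁷ = c⁷, (c¹⁹)⁸ = c⁵, (c¹⁹)⁹ = c³, (c¹⁹)¹⁰ = c, (c¹⁹)¹¹ = c²⁰, (c¹⁹)¹² = c¹⁸, (c¹⁹)¹³ = c¹⁶, (c¹⁹)¹⁴ = c¹⁴, (c¹⁹)¹⁵ = c¹², (c¹⁹)¹⁶ = c¹⁰, (c¹⁹)¹⁷ = c⁸, (c¹⁹)¹⁸ = c⁶, (c¹⁹)¹⁹ = c⁴, (c¹⁹)²⁰ = c², (c¹⁹)²¹ = e.
The smallest positive k with (c¹⁹)ᵏ = e is 21.

Answer: 21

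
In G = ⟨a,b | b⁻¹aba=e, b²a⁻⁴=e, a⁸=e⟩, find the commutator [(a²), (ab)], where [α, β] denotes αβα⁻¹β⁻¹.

[(a²), (ab)] = (a²)·(ab)·(a²)⁻¹·(ab)⁻¹.
  (a²) · (ab) = a³b
  (a³b) · (a⁶) = ab⁻¹
  (ab⁻¹) · (ab⁻¹) = a⁴

Answer: a⁴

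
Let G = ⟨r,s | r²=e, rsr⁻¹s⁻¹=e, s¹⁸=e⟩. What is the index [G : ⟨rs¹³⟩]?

First find ord(rs¹³) by computing successive powers:
  (rs¹³)¹ = rs¹³, (rs¹³)² = s⁸, (rs¹³)³ = rs³, (rs¹³)⁴ = s¹⁶, (rs¹³)⁵ = rs¹¹, (rs¹³)⁶ = s⁶, (rs¹³)⁷ = rs, (rs¹³)⁸ = s¹⁴, (rs¹³)⁹ = rs⁹, (rs¹³)¹⁰ = s⁴, (rs¹³)¹¹ = rs¹⁷, (rs¹³)¹² = s¹², (rs¹³)¹³ = rs⁷, (rs¹³)¹⁴ = s², (rs¹³)¹⁵ = rs¹⁵, (rs¹³)¹⁶ = s¹⁰, (rs¹³)¹⁷ = rs⁵, (rs¹³)¹⁸ = e.
So |⟨rs¹³⟩| = ord(rs¹³) = 18. With |G| = 36, by Lagrange [G : ⟨rs¹³⟩] = 36/18 = 2.

Answer: 2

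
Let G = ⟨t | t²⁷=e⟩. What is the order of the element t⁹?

Compute successive powers until reaching e:
  (t⁹)¹ = t⁹, (t⁹)² = t¹⁸, (t⁹)³ = e.
The smallest positive k with (t⁹)ᵏ = e is 3.

Answer: 3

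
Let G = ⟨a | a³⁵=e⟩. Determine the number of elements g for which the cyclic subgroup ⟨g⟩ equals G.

G is cyclic of order 35. An element generates G iff its order is 35, and a cyclic group of order 35 has exactly φ(35) = 24 such elements.

Answer: 24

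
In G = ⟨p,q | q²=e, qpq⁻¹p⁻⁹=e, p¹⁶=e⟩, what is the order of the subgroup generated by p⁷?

|⟨p⁷⟩| equals the order of p⁷. Compute successive powers until reaching e:
  (p⁷)¹ = p⁷, (p⁷)² = p¹⁴, (p⁷)³ = p⁵, (p⁷)⁴ = p¹², (p⁷)⁵ = p³, (p⁷)⁶ = p¹⁰, (p⁷)⁷ = p, (p⁷)⁸ = p⁸, (p⁷)⁹ = p¹⁵, (p⁷)¹⁰ = p⁶, (p⁷)¹¹ = p¹³, (p⁷)¹² = p⁴, (p⁷)¹³ = p¹¹, (p⁷)¹⁴ = p², (p⁷)¹⁵ = p⁹, (p⁷)¹⁶ = e.
The smallest positive k with (p⁷)ᵏ = e is 16, so |⟨p⁷⟩| = 16.

Answer: 16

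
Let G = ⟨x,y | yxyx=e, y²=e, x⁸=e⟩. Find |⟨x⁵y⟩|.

|⟨x⁵y⟩| equals the order of x⁵y. Compute successive powers until reaching e:
  (x⁵y)¹ = x⁵y, (x⁵y)² = e.
The smallest positive k with (x⁵y)ᵏ = e is 2, so |⟨x⁵y⟩| = 2.

Answer: 2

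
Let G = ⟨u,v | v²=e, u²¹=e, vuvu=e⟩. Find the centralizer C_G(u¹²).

⟨u¹²⟩ ⊆ C_G(u¹²) since powers of u¹² commute with u¹²; so |C_G(u¹²)| ≥ |⟨u¹²⟩| = 7.
By orbit–stabilizer, |C_G(u¹²)| = |G| / |conj. class of u¹²| = 42 / 2 = 21.
The 21 elements commuting with u¹² are {e, u, u², u³, u⁴, u⁵, u⁶, u⁷, u⁸, u⁹, u¹⁰, u¹¹, u¹², u¹³, u¹⁴, u¹⁵, u¹⁶, u¹⁷, u¹⁸, u¹⁹, u²⁰}.

Answer: {e, u, u², u³, u⁴, u⁵, u⁶, u⁷, u⁸, u⁹, u¹⁰, u¹¹, u¹², u¹³, u¹⁴, u¹⁵, u¹⁶, u¹⁷, u¹⁸, u¹⁹, u²⁰}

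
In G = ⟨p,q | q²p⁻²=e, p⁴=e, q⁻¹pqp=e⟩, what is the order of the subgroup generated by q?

|⟨q⟩| equals the order of q. Compute successive powers until reaching e:
  q¹ = q, q² = p², q³ = q⁻¹, q⁴ = e.
The smallest positive k with qᵏ = e is 4, so |⟨q⟩| = 4.

Answer: 4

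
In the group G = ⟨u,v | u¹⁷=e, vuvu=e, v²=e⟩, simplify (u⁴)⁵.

Compute successive powers of (u⁴), reducing at each step:
  (u⁴)²: (u⁴) · u⁴ = u⁸
  (u⁴)³: (u⁸) · u⁴ = u¹²
  (u⁴)⁴: (u¹²) · u⁴ = u¹⁶
  (u⁴)⁵: (u¹⁶) · u⁴ = u³

Answer: u³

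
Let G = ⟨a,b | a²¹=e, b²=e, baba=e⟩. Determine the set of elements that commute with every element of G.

An element z ∈ Z(G) iff z commutes with every generator.
For example e is central: e·a = a = a·e; e·b = b = b·e.
Whereas a ∉ Z(G) since a·b = ab ≠ a²⁰b = b·a.
Checking each of the 42 elements this way gives Z(G) = {e}, of order 1.

Answer: {e}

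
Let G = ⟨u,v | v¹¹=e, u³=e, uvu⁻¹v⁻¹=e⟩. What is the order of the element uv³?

Compute successive powers until reaching e:
  (uv³)¹ = uv³, (uv³)² = u²v⁶, (uv³)³ = v⁹, (uv³)⁴ = uv, (uv³)⁵ = u²v⁴, (uv³)⁶ = v⁷, (uv³)⁷ = uv¹⁰, (uv³)⁸ = u²v², (uv³)⁹ = v⁵, (uv³)¹⁰ = uv⁸, (uv³)¹¹ = u², (uv³)¹² = v³, (uv³)¹³ = uv⁶, (uv³)¹⁴ = u²v⁹, (uv³)¹⁵ = v, (uv³)¹⁶ = uv⁴, (uv³)¹⁷ = u²v⁷, (uv³)¹⁸ = v¹⁰, (uv³)¹⁹ = uv², (uv³)²⁰ = u²v⁵, (uv³)²¹ = v⁸, (uv³)²² = u, (uv³)²³ = u²v³, (uv³)²⁴ = v⁶, (uv³)²⁵ = uv⁹, (uv³)²⁶ = u²v, (uv³)²⁷ = v⁴, (uv³)²⁸ = uv⁷, (uv³)²⁹ = u²v¹⁰, (uv³)³⁰ = v², (uv³)³¹ = uv⁵, (uv³)³² = u²v⁸, (uv³)³³ = e.
The smallest positive k with (uv³)ᵏ = e is 33.

Answer: 33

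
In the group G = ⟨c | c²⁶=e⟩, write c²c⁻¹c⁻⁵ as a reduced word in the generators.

Multiply left to right, reducing at each step:
  (c²) · c⁻¹ = c
  c · c⁻⁵ = c²²

Answer: c²²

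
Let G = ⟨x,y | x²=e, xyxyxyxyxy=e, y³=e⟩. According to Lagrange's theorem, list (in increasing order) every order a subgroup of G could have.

|G| = 60 = 2² · 3 · 5. By Lagrange's theorem the order of any subgroup divides 60; the divisors of 60 are 1, 2, 3, 4, 5, 6, 10, 12, 15, 20, 30, 60.

Answer: 1, 2, 3, 4, 5, 6, 10, 12, 15, 20, 30, 60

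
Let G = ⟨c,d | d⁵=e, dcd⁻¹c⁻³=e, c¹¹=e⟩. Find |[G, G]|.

G' = [G, G] is generated by all commutators. The generator-pair commutators are: [c, d] = c⁹.
The subgroup they normally generate is {e, c, c², c³, c⁴, c⁵, c⁶, c⁷, c⁸, c⁹, c¹⁰}, of order 11.
Check: |G/G'| = 55/11 = 5 is the order of the abelianisation.

Answer: 11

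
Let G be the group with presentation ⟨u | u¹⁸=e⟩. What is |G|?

G is generated by a single element, so G is cyclic. The relator gives u¹⁸ = e and no smaller power is forced to be e, so the 18 powers {e, u, u², u³, u⁴, u⁵, u⁶, u⁷, u⁸, u⁹, u¹², u¹³, u¹¹, u¹⁰, u¹⁴, u¹⁵, u¹⁶, u¹⁷} are distinct. Hence |G| = 18.

Answer: 18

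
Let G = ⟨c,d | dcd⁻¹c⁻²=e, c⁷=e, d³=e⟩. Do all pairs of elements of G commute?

c·d = cd but d·c = c²d, so c·d ≠ d·c and G is not abelian.

Answer: No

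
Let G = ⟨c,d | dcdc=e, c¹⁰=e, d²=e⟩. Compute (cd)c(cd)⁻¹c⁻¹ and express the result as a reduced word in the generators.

[(cd), c] = (cd)·c·(cd)⁻¹·c⁻¹.
  (cd) · c = d
  d · (cd) = c⁹
  (c⁹) · (c⁹) = c⁸

Answer: c⁸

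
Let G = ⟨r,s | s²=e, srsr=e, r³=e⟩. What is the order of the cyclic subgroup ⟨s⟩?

|⟨s⟩| equals the order of s. Compute successive powers until reaching e:
  s¹ = s, s² = e.
The smallest positive k with sᵏ = e is 2, so |⟨s⟩| = 2.

Answer: 2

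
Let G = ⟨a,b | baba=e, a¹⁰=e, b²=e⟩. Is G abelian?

a·b = ab but b·a = a⁹b, so a·b ≠ b·a and G is not abelian.

Answer: No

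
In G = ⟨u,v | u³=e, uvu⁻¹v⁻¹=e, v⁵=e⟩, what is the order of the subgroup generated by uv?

|⟨uv⟩| equals the order of uv. Compute successive powers until reaching e:
  (uv)¹ = uv, (uv)² = u²v², (uv)³ = v³, (uv)⁴ = uv⁴, (uv)⁵ = u², (uv)⁶ = v, (uv)⁷ = uv², (uv)⁸ = u²v³, (uv)⁹ = v⁴, (uv)¹⁰ = u, (uv)¹¹ = u²v, (uv)¹² = v², (uv)¹³ = uv³, (uv)¹⁴ = u²v⁴, (uv)¹⁵ = e.
The smallest positive k with (uv)ᵏ = e is 15, so |⟨uv⟩| = 15.

Answer: 15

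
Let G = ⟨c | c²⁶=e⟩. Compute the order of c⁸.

Compute successive powers until reaching e:
  (c⁸)¹ = c⁸, (c⁸)² = c¹⁶, (c⁸)³ = c²⁴, (c⁸)⁴ = c⁶, (c⁸)⁵ = c¹⁴, (c⁸)⁶ = c²², (c⁸)⁷ = c⁴, (c⁸)⁸ = c¹², (c⁸)⁹ = c²⁰, (c⁸)¹⁰ = c², (c⁸)¹¹ = c¹⁰, (c⁸)¹² = c¹⁸, (c⁸)¹³ = e.
The smallest positive k with (c⁸)ᵏ = e is 13.

Answer: 13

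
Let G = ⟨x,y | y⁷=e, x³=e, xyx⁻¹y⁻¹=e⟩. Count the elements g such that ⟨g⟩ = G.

G is cyclic of order 21. An element generates G iff its order is 21, and a cyclic group of order 21 has exactly φ(21) = 12 such elements.

Answer: 12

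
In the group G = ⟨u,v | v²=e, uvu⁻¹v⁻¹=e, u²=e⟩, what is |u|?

Compute successive powers until reaching e:
  u¹ = u, u² = e.
The smallest positive k with uᵏ = e is 2.

Answer: 2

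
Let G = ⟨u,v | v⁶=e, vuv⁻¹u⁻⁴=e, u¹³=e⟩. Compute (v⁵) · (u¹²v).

Compute (v⁵) · (u¹²v) by multiplying left to right and reducing via the relations at each step:
  (v⁵) · u¹² = u³v⁵
  (u³v⁵) · v = u³

Answer: u³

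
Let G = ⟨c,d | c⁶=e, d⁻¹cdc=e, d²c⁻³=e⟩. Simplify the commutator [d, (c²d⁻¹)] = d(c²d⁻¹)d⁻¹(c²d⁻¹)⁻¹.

[d, (c²d⁻¹)] = d·(c²d⁻¹)·d⁻¹·(c²d⁻¹)⁻¹.
  d · (c²d⁻¹) = c⁴
  (c⁴) · (d⁻¹) = cd
  (cd) · (c²d) = c²

Answer: c²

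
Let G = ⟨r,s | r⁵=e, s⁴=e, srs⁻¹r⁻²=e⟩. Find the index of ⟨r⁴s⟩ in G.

First find ord(r⁴s) by computing successive powers:
  (r⁴s)¹ = r⁴s, (r⁴s)² = r²s², (r⁴s)³ = r³s³, (r⁴s)⁴ = e.
So |⟨r⁴s⟩| = ord(r⁴s) = 4. With |G| = 20, by Lagrange [G : ⟨r⁴s⟩] = 20/4 = 5.

Answer: 5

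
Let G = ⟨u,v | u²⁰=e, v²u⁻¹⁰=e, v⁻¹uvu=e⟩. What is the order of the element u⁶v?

Compute successive powers until reaching e:
  (u⁶v)¹ = u⁶v, (u⁶v)² = u¹⁰, (u⁶v)³ = u⁶v⁻¹, (u⁶v)⁴ = e.
The smallest positive k with (u⁶v)ᵏ = e is 4.

Answer: 4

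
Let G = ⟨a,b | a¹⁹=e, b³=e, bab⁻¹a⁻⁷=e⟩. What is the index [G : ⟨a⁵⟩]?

First find ord(a⁵) by computing successive powers:
  (a⁵)¹ = a⁵, (a⁵)² = a¹⁰, (a⁵)³ = a¹⁵, (a⁵)⁴ = a, (a⁵)⁵ = a⁶, (a⁵)⁶ = a¹¹, (a⁵)⁷ = a¹⁶, (a⁵)⁸ = a², (a⁵)⁹ = a⁷, (a⁵)¹⁰ = a¹², (a⁵)¹¹ = a¹⁷, (a⁵)¹² = a³, (a⁵)¹³ = a⁸, (a⁵)¹⁴ = a¹³, (a⁵)¹⁵ = a¹⁸, (a⁵)¹⁶ = a⁴, (a⁵)¹⁷ = a⁹, (a⁵)¹⁸ = a¹⁴, (a⁵)¹⁹ = e.
So |⟨a⁵⟩| = ord(a⁵) = 19. With |G| = 57, by Lagrange [G : ⟨a⁵⟩] = 57/19 = 3.

Answer: 3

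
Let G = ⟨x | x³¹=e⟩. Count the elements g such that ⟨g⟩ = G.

G is cyclic of order 31. An element generates G iff its order is 31, and a cyclic group of order 31 has exactly φ(31) = 30 such elements.

Answer: 30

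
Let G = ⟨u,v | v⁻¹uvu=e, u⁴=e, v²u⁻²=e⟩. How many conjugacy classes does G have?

The conjugacy classes (representative and size) are:
  [e] (size 1), [u³] (size 2), [u²] (size 1), [v⁻¹] (size 2), [uv⁻¹] (size 2).
Class equation: 1 + 2 + 1 + 2 + 2 = 8 = |G|. So G has 5 conjugacy classes.

Answer: 5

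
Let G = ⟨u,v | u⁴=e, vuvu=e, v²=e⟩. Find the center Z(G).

An element z ∈ Z(G) iff z commutes with every generator.
For example u² is central: (u²)·u = u³ = u·(u²); (u²)·v = u²v = v·(u²).
Whereas u ∉ Z(G) since u·v = uv ≠ u³v = v·u.
Checking each of the 8 elements this way gives Z(G) = {e, u²}, of order 2.

Answer: {e, u²}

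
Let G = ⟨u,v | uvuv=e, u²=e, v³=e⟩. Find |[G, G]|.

G' = [G, G] is generated by all commutators. The generator-pair commutators are: [u, v] = v.
The subgroup they normally generate is {e, v, v²}, of order 3.
Check: |G/G'| = 6/3 = 2 is the order of the abelianisation.

Answer: 3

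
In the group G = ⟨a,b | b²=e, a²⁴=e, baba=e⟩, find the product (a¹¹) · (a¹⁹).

Compute (a¹¹) · (a¹⁹) by multiplying left to right and reducing via the relations at each step:
  (a¹¹) · a¹⁹ = a⁶

Answer: a⁶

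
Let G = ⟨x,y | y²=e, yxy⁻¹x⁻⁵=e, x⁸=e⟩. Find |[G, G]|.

G' = [G, G] is generated by all commutators. The generator-pair commutators are: [x, y] = x⁴.
The subgroup they normally generate is {e, x⁴}, of order 2.
Check: |G/G'| = 16/2 = 8 is the order of the abelianisation.

Answer: 2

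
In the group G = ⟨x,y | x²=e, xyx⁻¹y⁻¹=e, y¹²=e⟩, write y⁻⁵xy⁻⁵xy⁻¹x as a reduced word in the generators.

Multiply left to right, reducing at each step:
  (y⁷) · x = xy⁷
  (xy⁷) · y⁻⁵ = xy²
  (xy²) · x = y²
  (y²) · y⁻¹ = y
  y · x = xy

Answer: xy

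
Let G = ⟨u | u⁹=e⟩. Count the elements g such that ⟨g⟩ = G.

G is cyclic of order 9. An element generates G iff its order is 9, and a cyclic group of order 9 has exactly φ(9) = 6 such elements.

Answer: 6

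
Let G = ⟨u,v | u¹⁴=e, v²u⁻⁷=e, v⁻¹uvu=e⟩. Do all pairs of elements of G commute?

u·v = uv but v·u = u⁶v⁻¹, so u·v ≠ v·u and G is not abelian.

Answer: No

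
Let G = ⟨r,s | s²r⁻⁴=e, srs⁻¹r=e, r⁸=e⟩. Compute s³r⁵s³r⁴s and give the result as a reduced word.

Multiply left to right, reducing at each step:
  (s⁻¹) · r⁵ = r³s⁻¹
  (r³s⁻¹) · s³ = r⁷
  (r⁷) · r⁴ = r³
  (r³) · s = r³s

Answer: r³s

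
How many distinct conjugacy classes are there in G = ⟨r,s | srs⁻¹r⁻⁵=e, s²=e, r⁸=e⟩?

The conjugacy classes (representative and size) are:
  [e] (size 1), [r⁵] (size 2), [r²] (size 1), [r⁷] (size 2), [r⁴] (size 1), [r⁶] (size 1), [s] (size 2), [r⁵s] (size 2), [r²s] (size 2), [r³s] (size 2).
Class equation: 1 + 2 + 1 + 2 + 1 + 1 + 2 + 2 + 2 + 2 = 16 = |G|. So G has 10 conjugacy classes.

Answer: 10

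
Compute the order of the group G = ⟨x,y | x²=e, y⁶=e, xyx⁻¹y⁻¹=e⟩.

Enumerate words in the generators, reducing via the relations: the distinct elements are
  {e, x, y, xy, y², y³, y⁴, y⁵, xy², xy³, xy⁴, xy⁵}.
No further products give new elements, so |G| = 12.

Answer: 12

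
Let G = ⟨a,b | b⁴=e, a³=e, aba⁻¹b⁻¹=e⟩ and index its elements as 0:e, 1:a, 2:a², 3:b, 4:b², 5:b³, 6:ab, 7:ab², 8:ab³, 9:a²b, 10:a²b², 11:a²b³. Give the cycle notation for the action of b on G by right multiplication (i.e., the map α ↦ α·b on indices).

(0 3 4 5)(1 6 7 8)(2 9 10 11)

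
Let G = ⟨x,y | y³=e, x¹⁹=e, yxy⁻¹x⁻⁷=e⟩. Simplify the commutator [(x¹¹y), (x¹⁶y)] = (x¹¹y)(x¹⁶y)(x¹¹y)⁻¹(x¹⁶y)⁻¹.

[(x¹¹y), (x¹⁶y)] = (x¹¹y)·(x¹⁶y)·(x¹¹y)⁻¹·(x¹⁶y)⁻¹.
  (x¹¹y) · (x¹⁶y) = x⁹y²
  (x⁹y²) · (x¹²y²) = x⁸y
  (x⁸y) · (x¹⁴y²) = x¹¹

Answer: x¹¹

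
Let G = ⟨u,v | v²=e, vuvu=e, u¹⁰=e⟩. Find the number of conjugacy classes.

The conjugacy classes (representative and size) are:
  [e] (size 1), [u] (size 2), [u²] (size 2), [u³] (size 2), [u⁴] (size 2), [u⁵] (size 1), [u²v] (size 5), [u³v] (size 5).
Class equation: 1 + 2 + 2 + 2 + 2 + 1 + 5 + 5 = 20 = |G|. So G has 8 conjugacy classes.

Answer: 8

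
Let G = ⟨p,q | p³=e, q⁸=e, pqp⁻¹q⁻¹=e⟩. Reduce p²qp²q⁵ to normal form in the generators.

Multiply left to right, reducing at each step:
  (p²) · q = p²q
  (p²q) · p² = pq
  (pq) · q⁵ = pq⁶

Answer: pq⁶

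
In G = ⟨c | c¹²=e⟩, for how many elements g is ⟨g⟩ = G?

G is cyclic of order 12. An element generates G iff its order is 12, and a cyclic group of order 12 has exactly φ(12) = 4 such elements.

Answer: 4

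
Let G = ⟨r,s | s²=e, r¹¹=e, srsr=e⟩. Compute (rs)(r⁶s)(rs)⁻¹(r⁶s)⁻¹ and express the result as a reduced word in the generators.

[(rs), (r⁶s)] = (rs)·(r⁶s)·(rs)⁻¹·(r⁶s)⁻¹.
  (rs) · (r⁶s) = r⁶
  (r⁶) · (rs) = r⁷s
  (r⁷s) · (r⁶s) = r

Answer: r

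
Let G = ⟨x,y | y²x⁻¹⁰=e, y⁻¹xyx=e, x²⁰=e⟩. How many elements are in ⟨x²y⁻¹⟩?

|⟨x²y⁻¹⟩| equals the order of x²y⁻¹. Compute successive powers until reaching e:
  (x²y⁻¹)¹ = x²y⁻¹, (x²y⁻¹)² = x¹⁰, (x²y⁻¹)³ = x²y, (x²y⁻¹)⁴ = e.
The smallest positive k with (x²y⁻¹)ᵏ = e is 4, so |⟨x²y⁻¹⟩| = 4.

Answer: 4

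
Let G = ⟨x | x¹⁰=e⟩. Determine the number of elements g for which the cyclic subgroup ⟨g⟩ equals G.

G is cyclic of order 10. An element generates G iff its order is 10, and a cyclic group of order 10 has exactly φ(10) = 4 such elements.

Answer: 4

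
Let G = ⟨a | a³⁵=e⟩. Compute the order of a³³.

Compute successive powers until reaching e:
  (a³³)¹ = a³³, (a³³)² = a³¹, (a³³)³ = a²⁹, (a³³)⁴ = a²⁷, (a³³)⁵ = a²⁵, (a³³)⁶ = a²³, (a³³)⁷ = a²¹, (a³³)⁸ = a¹⁹, (a³³)⁹ = a¹⁷, (a³³)¹⁰ = a¹⁵, (a³³)¹¹ = a¹³, (a³³)¹² = a¹¹, (a³³)¹³ = a⁹, (a³³)¹⁴ = a⁷, (a³³)¹⁵ = a⁵, (a³³)¹⁶ = a³, (a³³)¹⁷ = a, (a³³)¹⁸ = a³⁴, (a³³)¹⁹ = a³², (a³³)²⁰ = a³⁰, (a³³)²¹ = a²⁸, (a³³)²² = a²⁶, (a³³)²³ = a²⁴, (a³³)²⁴ = a²², (a³³)²⁵ = a²⁰, (a³³)²⁶ = a¹⁸, (a³³)²⁷ = a¹⁶, (a³³)²⁸ = a¹⁴, (a³³)²⁹ = a¹², (a³³)³⁰ = a¹⁰, (a³³)³¹ = a⁸, (a³³)³² = a⁶, (a³³)³³ = a⁴, (a³³)³⁴ = a², (a³³)³⁵ = e.
The smallest positive k with (a³³)ᵏ = e is 35.

Answer: 35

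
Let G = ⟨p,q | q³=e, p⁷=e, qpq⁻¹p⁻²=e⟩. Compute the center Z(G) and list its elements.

An element z ∈ Z(G) iff z commutes with every generator.
For example e is central: e·p = p = p·e; e·q = q = q·e.
Whereas p ∉ Z(G) since p·q = pq ≠ p²q = q·p.
Checking each of the 21 elements this way gives Z(G) = {e}, of order 1.

Answer: {e}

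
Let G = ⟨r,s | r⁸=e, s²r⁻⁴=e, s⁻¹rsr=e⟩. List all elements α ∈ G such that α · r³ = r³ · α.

⟨r³⟩ ⊆ C_G(r³) since powers of r³ commute with r³; so |C_G(r³)| ≥ |⟨r³⟩| = 8.
By orbit–stabilizer, |C_G(r³)| = |G| / |conj. class of r³| = 16 / 2 = 8.
The 8 elements commuting with r³ are {e, r, r², r³, r⁴, r⁵, r⁶, r⁷}.

Answer: {e, r, r², r³, r⁴, r⁵, r⁶, r⁷}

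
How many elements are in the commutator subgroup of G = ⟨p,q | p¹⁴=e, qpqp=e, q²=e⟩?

G' = [G, G] is generated by all commutators. The generator-pair commutators are: [p, q] = p².
The subgroup they normally generate is {e, p², p⁴, p⁶, p⁸, p¹⁰, p¹²}, of order 7.
Check: |G/G'| = 28/7 = 4 is the order of the abelianisation.

Answer: 7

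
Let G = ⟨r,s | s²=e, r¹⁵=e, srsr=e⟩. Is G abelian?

r·s = rs but s·r = r¹⁴s, so r·s ≠ s·r and G is not abelian.

Answer: No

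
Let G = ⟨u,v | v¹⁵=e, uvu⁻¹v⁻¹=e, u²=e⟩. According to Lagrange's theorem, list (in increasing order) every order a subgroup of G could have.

|G| = 30 = 2 · 3 · 5. By Lagrange's theorem the order of any subgroup divides 30; the divisors of 30 are 1, 2, 3, 5, 6, 10, 15, 30.

Answer: 1, 2, 3, 5, 6, 10, 15, 30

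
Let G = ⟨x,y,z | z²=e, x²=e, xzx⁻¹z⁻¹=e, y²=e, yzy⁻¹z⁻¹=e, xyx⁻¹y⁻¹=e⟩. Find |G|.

Enumerate words in the generators, reducing via the relations: the distinct elements are
  {e, x, y, z, xy, xz, yz, xyz}.
No further products give new elements, so |G| = 8.

Answer: 8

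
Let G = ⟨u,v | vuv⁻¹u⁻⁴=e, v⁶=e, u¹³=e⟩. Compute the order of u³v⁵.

Compute successive powers until reaching e:
  (u³v⁵)¹ = u³v⁵, (u³v⁵)² = u⁷v⁴, (u³v⁵)³ = u⁸v³, (u³v⁵)⁴ = u⁵v², (u³v⁵)⁵ = uv, (u³v⁵)⁶ = e.
The smallest positive k with (u³v⁵)ᵏ = e is 6.

Answer: 6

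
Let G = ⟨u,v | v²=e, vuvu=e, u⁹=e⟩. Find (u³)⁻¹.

The order of (u³) is 3 (smallest k with (u³)ᵏ = e), so (u³)⁻¹ = (u³)² = u⁶.
Check: (u³) · (u⁶) → (u³) · u⁶ = e, giving e as required.

Answer: u⁶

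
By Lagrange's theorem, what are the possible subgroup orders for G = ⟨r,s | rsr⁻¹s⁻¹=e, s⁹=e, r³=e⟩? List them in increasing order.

|G| = 27 = 3³. By Lagrange's theorem the order of any subgroup divides 27; the divisors of 27 are 1, 3, 9, 27.

Answer: 1, 3, 9, 27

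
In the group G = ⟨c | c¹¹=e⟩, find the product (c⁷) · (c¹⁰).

Compute (c⁷) · (c¹⁰) by multiplying left to right and reducing via the relations at each step:
  (c⁷) · c¹⁰ = c⁶

Answer: c⁶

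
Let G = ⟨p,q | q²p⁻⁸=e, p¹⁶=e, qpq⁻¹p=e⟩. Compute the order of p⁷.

Compute successive powers until reaching e:
  (p⁷)¹ = p⁷, (p⁷)² = p¹⁴, (p⁷)³ = p⁵, (p⁷)⁴ = p¹², (p⁷)⁵ = p³, (p⁷)⁶ = p¹⁰, (p⁷)⁷ = p, (p⁷)⁸ = p⁸, (p⁷)⁹ = p¹⁵, (p⁷)¹⁰ = p⁶, (p⁷)¹¹ = p¹³, (p⁷)¹² = p⁴, (p⁷)¹³ = p¹¹, (p⁷)¹⁴ = p², (p⁷)¹⁵ = p⁹, (p⁷)¹⁶ = e.
The smallest positive k with (p⁷)ᵏ = e is 16.

Answer: 16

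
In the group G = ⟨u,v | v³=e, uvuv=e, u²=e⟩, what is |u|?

Compute successive powers until reaching e:
  u¹ = u, u² = e.
The smallest positive k with uᵏ = e is 2.

Answer: 2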